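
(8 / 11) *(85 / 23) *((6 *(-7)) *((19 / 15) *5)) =-180880 / 253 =-714.94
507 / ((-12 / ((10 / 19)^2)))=-4225 / 361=-11.70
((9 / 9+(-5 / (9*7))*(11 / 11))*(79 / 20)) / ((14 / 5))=2291 / 1764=1.30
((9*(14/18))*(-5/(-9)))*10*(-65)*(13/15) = -59150/27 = -2190.74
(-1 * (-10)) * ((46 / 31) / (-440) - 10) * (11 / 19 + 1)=-157.95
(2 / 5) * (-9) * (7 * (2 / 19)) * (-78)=19656 / 95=206.91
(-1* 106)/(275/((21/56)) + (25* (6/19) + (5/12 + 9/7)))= -0.14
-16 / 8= -2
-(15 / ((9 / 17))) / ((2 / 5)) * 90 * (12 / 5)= -15300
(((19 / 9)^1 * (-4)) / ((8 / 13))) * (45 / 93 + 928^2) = -6594089593 / 558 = -11817364.86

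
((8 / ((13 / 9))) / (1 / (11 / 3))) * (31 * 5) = 40920 / 13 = 3147.69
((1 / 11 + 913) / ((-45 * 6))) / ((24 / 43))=-1333 / 220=-6.06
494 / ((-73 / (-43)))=290.99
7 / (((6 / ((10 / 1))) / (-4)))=-140 / 3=-46.67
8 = 8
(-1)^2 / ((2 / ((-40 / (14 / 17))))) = -170 / 7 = -24.29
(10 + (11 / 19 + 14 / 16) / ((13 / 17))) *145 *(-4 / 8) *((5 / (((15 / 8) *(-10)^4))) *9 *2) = -157383 / 38000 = -4.14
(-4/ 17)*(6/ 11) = -24/ 187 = -0.13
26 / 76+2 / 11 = 219 / 418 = 0.52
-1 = -1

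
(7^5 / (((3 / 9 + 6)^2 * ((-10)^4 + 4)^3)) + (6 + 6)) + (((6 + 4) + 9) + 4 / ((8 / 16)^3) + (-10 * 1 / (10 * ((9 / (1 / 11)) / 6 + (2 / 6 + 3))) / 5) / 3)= 13547607131610248717 / 215052857115346880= 63.00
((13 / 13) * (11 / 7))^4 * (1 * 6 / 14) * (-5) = -219615 / 16807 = -13.07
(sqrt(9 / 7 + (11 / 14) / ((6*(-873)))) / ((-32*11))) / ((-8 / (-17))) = -17*sqrt(192034101) / 34417152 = -0.01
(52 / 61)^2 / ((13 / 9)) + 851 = 3168443 / 3721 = 851.50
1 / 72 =0.01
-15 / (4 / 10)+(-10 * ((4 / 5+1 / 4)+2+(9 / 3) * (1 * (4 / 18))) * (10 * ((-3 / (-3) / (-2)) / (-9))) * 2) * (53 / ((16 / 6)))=-61795 / 72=-858.26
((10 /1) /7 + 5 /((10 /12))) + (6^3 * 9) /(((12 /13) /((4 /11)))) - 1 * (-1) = 59617 /77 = 774.25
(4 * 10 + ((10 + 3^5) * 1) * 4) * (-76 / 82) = -39976 / 41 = -975.02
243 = 243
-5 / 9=-0.56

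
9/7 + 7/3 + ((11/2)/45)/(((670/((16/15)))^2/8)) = 28785732212/7953946875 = 3.62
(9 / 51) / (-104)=-3 / 1768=-0.00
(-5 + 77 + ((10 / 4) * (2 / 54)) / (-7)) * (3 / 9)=27211 / 1134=24.00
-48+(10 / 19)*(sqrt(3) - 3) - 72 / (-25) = -22182 / 475+10*sqrt(3) / 19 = -45.79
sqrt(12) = 2* sqrt(3) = 3.46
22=22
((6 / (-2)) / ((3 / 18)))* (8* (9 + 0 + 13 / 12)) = -1452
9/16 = 0.56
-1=-1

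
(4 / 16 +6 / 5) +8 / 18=341 / 180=1.89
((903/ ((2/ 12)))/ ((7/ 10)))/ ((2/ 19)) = 73530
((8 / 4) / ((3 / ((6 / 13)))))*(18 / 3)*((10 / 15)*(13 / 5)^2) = 208 / 25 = 8.32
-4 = -4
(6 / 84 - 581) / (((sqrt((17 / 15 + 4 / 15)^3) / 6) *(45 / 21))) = -8133 *sqrt(35) / 49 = -981.95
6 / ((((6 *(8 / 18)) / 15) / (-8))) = -270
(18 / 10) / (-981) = -0.00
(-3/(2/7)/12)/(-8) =7/64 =0.11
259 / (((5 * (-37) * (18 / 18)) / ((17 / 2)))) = -11.90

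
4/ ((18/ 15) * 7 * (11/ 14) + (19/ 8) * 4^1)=40/ 161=0.25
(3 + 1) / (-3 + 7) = 1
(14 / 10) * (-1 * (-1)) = 7 / 5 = 1.40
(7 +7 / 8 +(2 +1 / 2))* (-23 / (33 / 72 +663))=-5727 / 15923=-0.36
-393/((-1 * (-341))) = -393/341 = -1.15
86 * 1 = 86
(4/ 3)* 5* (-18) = -120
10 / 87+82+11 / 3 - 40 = 3983 / 87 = 45.78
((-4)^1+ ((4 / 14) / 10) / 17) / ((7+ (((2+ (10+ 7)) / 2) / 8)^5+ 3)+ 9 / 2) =-2494562304 / 10519868345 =-0.24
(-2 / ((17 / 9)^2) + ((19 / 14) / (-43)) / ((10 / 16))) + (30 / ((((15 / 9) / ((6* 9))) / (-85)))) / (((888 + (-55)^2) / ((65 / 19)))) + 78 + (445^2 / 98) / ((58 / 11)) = 2606193963983 / 6710331460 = 388.39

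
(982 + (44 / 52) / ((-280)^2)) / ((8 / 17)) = 17014524987 / 8153600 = 2086.75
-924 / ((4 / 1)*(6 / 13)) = -1001 / 2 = -500.50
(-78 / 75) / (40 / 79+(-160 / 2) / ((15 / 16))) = 3081 / 251300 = 0.01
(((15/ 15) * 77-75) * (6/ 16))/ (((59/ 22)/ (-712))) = -11748/ 59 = -199.12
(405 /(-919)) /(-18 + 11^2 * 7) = -405 /761851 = -0.00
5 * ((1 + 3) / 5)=4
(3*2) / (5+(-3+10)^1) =1 / 2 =0.50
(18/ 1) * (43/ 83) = 774/ 83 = 9.33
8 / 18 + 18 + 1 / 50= 8309 / 450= 18.46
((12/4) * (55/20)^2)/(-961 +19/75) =-27225/1152896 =-0.02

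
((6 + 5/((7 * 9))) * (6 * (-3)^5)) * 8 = -496368/7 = -70909.71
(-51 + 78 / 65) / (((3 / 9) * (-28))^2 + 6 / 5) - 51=-204915 / 3974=-51.56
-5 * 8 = -40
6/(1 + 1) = 3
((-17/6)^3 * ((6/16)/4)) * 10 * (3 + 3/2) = -24565/256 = -95.96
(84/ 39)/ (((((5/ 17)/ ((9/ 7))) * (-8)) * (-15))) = 51/ 650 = 0.08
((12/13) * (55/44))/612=5/2652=0.00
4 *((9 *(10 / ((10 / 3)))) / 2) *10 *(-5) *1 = -2700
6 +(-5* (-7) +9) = 50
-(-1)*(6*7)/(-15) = -14/5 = -2.80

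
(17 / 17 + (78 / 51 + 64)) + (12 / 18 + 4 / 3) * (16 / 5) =6199 / 85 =72.93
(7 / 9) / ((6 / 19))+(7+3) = 673 / 54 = 12.46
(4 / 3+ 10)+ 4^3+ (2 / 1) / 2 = 229 / 3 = 76.33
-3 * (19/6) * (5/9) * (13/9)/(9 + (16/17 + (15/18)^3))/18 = -41990/1042983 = -0.04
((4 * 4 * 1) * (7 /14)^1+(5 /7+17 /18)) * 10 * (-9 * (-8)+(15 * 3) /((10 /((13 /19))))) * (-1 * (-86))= 82944635 /133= 623643.87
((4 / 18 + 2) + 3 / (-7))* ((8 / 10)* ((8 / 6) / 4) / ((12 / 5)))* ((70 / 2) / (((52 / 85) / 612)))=816425 / 117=6977.99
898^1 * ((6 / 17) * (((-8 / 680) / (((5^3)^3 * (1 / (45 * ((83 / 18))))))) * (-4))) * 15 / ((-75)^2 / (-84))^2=233738624 / 44097900390625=0.00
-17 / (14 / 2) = -2.43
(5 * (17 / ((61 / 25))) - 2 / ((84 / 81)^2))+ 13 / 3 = 2676449 / 71736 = 37.31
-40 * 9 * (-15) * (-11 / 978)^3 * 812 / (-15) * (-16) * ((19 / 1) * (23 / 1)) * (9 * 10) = -1133513673600 / 4330747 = -261736.29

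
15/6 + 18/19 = 131/38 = 3.45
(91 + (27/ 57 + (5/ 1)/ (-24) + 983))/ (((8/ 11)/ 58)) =156266935/ 1824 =85672.66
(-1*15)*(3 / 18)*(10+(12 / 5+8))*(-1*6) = 306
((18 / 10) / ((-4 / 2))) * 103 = -927 / 10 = -92.70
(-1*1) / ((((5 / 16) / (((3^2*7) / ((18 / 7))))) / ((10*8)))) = -6272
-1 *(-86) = 86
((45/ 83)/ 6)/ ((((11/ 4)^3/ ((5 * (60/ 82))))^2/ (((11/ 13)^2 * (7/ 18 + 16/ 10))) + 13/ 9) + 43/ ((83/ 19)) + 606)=12372480000/ 87627383989603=0.00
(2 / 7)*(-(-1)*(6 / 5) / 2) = 6 / 35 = 0.17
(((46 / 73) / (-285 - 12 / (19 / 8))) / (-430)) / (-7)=-437 / 605466015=-0.00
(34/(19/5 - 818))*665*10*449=-124685.46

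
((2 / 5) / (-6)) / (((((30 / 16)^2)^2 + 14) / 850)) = -696320 / 323907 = -2.15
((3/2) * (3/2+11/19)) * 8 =24.95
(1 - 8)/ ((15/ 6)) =-14/ 5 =-2.80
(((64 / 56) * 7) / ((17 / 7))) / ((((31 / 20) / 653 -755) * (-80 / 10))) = 0.00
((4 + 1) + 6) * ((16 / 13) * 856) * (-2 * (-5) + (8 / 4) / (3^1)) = 4820992 / 39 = 123615.18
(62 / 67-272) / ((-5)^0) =-18162 / 67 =-271.07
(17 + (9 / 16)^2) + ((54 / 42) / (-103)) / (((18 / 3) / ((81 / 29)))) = 92658493 / 5352704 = 17.31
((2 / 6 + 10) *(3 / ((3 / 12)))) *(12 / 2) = 744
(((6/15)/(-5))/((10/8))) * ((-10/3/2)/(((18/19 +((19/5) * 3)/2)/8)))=2432/18945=0.13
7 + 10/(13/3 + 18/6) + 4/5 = 504/55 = 9.16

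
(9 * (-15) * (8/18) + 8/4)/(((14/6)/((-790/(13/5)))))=687300/91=7552.75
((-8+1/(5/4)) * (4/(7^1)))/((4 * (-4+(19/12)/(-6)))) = 2592/10745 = 0.24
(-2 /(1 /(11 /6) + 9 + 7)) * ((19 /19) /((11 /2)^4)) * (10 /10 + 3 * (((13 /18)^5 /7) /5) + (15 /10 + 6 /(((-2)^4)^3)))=-29363827 /88268019840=-0.00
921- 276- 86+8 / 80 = 5591 / 10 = 559.10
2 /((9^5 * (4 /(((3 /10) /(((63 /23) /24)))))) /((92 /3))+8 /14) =29624 /43409479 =0.00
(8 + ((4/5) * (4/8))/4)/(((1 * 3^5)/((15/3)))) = 1/6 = 0.17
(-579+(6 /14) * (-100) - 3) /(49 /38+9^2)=-7.59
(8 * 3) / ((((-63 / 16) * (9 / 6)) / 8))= -2048 / 63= -32.51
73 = 73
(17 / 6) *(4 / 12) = 17 / 18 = 0.94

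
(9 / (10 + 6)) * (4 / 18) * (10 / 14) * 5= 0.45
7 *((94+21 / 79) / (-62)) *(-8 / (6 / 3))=104258 / 2449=42.57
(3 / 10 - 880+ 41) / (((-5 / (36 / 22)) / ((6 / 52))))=226449 / 7150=31.67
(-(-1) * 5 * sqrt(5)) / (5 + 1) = 5 * sqrt(5) / 6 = 1.86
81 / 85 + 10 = 931 / 85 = 10.95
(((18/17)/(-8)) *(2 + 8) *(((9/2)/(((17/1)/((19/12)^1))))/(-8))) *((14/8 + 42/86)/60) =65835/25450496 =0.00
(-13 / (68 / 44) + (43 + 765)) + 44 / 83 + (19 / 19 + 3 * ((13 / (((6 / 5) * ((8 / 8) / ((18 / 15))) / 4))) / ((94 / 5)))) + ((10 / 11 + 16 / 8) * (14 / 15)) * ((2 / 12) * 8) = 813.04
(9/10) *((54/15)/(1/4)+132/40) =1593/100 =15.93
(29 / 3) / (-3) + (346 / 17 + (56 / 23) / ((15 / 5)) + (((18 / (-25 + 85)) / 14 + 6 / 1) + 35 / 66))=132739597 / 5419260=24.49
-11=-11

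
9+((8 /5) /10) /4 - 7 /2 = 277 /50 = 5.54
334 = 334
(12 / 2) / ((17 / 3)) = 18 / 17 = 1.06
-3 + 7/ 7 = -2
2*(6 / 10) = 6 / 5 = 1.20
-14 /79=-0.18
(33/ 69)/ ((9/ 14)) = 154/ 207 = 0.74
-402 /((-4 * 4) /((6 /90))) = 67 /40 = 1.68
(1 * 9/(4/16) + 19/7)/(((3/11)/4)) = 11924/21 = 567.81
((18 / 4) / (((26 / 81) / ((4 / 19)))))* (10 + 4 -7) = 5103 / 247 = 20.66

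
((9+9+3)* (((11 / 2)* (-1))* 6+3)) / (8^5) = -0.02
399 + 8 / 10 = 1999 / 5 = 399.80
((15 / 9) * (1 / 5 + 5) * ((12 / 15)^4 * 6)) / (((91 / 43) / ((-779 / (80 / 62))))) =-132916096 / 21875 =-6076.16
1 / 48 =0.02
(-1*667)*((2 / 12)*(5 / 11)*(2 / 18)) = -3335 / 594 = -5.61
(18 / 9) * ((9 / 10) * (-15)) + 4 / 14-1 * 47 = -516 / 7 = -73.71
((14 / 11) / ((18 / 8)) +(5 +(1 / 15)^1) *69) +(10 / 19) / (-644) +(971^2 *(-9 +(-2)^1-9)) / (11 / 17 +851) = -8381157973073 / 384608070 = -21791.43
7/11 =0.64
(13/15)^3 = 2197/3375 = 0.65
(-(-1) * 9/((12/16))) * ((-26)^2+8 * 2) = 8304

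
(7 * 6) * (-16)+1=-671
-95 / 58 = -1.64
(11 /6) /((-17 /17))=-11 /6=-1.83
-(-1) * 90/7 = 90/7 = 12.86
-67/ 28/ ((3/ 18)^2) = -603/ 7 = -86.14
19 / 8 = 2.38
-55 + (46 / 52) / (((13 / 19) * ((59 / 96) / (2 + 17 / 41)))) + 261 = 86291690 / 408811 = 211.08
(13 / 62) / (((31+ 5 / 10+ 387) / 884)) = 11492 / 25947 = 0.44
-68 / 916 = -0.07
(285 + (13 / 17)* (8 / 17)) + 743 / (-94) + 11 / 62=116903771 / 421073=277.63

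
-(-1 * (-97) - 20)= -77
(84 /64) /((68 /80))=105 /68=1.54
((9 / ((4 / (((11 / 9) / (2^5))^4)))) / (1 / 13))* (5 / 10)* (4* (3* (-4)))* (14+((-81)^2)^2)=-8193214212755 / 127401984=-64309.94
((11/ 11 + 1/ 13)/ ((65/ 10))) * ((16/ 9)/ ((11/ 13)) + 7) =25228/ 16731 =1.51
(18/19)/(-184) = -9/1748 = -0.01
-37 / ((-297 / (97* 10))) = 35890 / 297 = 120.84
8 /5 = 1.60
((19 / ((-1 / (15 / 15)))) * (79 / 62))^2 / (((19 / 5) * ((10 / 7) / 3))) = 2490159 / 7688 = 323.90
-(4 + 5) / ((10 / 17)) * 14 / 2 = -107.10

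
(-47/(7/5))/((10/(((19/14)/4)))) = -893/784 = -1.14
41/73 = 0.56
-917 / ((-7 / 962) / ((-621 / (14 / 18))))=-100619565.43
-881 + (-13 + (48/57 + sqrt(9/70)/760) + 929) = 3 * sqrt(70)/53200 + 681/19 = 35.84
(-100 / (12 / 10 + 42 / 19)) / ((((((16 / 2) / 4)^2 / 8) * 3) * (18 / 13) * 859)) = -30875 / 1878633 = -0.02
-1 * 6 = -6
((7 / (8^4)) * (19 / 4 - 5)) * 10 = -35 / 8192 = -0.00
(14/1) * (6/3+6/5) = 224/5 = 44.80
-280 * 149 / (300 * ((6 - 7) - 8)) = 2086 / 135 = 15.45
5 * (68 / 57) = 340 / 57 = 5.96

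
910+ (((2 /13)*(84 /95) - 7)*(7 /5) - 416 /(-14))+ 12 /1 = 40722477 /43225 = 942.10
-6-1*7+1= -12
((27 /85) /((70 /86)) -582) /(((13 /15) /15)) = -15572601 /1547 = -10066.32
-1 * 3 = -3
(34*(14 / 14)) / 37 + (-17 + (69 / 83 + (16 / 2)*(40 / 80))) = -34548 / 3071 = -11.25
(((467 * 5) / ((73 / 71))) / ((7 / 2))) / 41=331570 / 20951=15.83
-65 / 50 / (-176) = 13 / 1760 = 0.01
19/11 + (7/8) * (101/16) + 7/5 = 60901/7040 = 8.65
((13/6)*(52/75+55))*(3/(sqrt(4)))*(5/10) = 54301/600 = 90.50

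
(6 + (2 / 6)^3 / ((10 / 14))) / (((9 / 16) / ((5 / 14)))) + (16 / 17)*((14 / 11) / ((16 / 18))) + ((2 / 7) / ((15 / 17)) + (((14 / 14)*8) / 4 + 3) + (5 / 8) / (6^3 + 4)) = 76462223 / 7270560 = 10.52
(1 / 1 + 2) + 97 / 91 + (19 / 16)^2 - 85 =-1852589 / 23296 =-79.52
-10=-10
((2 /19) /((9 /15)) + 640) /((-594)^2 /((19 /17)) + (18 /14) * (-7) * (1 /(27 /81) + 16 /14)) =51086 /25189515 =0.00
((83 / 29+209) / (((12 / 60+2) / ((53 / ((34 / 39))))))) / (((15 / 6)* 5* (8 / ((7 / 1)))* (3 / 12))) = 44448768 / 27115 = 1639.27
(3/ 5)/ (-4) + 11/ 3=211/ 60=3.52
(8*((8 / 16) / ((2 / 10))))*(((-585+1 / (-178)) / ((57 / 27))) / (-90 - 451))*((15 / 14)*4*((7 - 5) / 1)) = 562307400 / 6403817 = 87.81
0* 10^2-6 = -6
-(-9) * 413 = 3717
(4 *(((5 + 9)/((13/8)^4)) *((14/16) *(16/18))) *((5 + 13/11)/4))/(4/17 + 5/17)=464027648/25447851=18.23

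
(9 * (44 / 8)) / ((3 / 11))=363 / 2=181.50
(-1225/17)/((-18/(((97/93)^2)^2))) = 108448369225/22890391506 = 4.74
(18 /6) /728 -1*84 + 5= -57509 /728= -79.00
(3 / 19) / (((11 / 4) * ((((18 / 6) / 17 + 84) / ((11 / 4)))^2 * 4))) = 3179 / 207506448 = 0.00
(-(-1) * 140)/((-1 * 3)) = -140/3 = -46.67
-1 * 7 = -7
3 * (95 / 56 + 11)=2133 / 56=38.09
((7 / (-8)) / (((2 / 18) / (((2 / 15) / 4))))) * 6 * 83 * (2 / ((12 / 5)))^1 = -1743 / 16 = -108.94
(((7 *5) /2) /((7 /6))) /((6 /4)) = 10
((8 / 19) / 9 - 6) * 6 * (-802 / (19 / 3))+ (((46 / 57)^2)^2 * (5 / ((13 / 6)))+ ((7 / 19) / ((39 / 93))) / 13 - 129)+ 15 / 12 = 10457568348775 / 2378618892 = 4396.49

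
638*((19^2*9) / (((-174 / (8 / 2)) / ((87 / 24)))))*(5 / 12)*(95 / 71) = -54700525 / 568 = -96303.74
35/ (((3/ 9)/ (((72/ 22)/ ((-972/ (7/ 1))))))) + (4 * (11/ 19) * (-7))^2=9303091/ 35739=260.31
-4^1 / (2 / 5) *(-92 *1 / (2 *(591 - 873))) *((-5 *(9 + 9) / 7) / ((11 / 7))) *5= 34500 / 517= 66.73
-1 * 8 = -8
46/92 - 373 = -745/2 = -372.50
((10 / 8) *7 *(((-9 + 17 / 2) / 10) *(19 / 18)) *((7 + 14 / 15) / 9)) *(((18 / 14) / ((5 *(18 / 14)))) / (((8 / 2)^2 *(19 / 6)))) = -833 / 518400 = -0.00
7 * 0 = 0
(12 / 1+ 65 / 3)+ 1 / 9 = 304 / 9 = 33.78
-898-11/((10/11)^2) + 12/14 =-637317/700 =-910.45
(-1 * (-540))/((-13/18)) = -9720/13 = -747.69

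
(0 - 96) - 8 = -104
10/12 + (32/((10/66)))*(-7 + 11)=25369/30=845.63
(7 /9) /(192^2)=7 /331776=0.00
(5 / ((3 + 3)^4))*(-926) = -2315 / 648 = -3.57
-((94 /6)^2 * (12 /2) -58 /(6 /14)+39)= -1376.33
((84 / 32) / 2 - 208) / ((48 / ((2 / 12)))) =-3307 / 4608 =-0.72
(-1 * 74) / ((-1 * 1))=74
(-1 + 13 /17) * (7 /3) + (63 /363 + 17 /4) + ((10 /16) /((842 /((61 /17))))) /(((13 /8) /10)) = 525646547 /135095532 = 3.89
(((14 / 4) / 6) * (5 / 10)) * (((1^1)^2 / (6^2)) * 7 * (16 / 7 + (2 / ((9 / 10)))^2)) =896 / 2187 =0.41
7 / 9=0.78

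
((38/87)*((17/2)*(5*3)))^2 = 2608225/841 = 3101.34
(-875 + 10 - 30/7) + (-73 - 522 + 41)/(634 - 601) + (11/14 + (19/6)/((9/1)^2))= -2366270/2673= -885.25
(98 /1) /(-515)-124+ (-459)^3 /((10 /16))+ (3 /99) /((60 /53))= -6310892731985 /40788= -154724250.56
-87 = -87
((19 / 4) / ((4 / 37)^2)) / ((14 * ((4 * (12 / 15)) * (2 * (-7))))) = -130055 / 200704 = -0.65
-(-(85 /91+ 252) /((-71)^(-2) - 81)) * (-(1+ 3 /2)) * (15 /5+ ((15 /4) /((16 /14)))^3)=145723805394513 /487025803264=299.21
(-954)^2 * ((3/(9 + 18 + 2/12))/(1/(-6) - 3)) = -98292528/3097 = -31737.98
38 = 38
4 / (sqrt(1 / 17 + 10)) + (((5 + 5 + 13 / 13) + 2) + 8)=4*sqrt(323) / 57 + 21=22.26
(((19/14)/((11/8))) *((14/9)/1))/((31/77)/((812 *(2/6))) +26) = 863968/14631453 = 0.06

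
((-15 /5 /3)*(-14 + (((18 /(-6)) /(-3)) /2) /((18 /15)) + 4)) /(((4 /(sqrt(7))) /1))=115*sqrt(7) /48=6.34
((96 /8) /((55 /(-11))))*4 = -48 /5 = -9.60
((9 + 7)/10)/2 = 4/5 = 0.80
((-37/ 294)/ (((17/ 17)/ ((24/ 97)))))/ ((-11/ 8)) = 1184/ 52283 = 0.02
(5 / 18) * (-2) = -5 / 9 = -0.56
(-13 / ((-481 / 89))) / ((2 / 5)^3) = 37.58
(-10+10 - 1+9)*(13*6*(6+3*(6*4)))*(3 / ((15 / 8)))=389376 / 5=77875.20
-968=-968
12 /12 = 1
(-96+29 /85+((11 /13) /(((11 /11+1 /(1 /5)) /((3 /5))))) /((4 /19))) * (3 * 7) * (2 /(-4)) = 1000.20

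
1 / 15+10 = 151 / 15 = 10.07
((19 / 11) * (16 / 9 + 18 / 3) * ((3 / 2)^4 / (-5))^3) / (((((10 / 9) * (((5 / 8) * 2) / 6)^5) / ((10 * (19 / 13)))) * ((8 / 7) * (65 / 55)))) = -4568720686614 / 13203125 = -346033.28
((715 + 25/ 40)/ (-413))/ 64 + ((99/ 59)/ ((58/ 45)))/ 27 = 129655/ 6132224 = 0.02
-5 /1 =-5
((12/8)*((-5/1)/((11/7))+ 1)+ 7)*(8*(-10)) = -3280/11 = -298.18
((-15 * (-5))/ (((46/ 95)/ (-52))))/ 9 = -61750/ 69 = -894.93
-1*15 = -15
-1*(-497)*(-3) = -1491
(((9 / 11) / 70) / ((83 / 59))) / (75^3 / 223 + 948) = 39471 / 13490953630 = 0.00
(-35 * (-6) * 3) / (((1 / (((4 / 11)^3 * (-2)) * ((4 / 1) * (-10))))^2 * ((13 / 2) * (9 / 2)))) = 7340032000 / 23030293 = 318.71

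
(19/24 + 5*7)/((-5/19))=-16321/120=-136.01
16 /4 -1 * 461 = -457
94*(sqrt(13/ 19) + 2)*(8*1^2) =752*sqrt(247)/ 19 + 1504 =2126.03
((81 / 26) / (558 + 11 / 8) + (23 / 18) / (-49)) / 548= -1052257 / 28118071800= -0.00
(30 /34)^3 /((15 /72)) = 16200 /4913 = 3.30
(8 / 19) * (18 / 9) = 16 / 19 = 0.84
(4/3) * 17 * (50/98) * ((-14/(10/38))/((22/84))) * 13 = -335920/11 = -30538.18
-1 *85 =-85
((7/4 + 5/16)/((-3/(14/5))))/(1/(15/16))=-231/128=-1.80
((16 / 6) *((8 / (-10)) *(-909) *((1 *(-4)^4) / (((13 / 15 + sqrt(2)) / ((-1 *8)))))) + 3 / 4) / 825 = 1032585497 / 309100 - 59572224 *sqrt(2) / 15455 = -2110.55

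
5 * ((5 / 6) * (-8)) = -33.33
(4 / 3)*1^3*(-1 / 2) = -2 / 3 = -0.67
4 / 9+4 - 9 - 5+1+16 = 7.44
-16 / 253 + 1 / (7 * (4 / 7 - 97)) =-11053 / 170775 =-0.06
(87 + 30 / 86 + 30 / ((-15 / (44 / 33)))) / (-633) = -10924 / 81657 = -0.13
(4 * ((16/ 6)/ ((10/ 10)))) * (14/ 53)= 448/ 159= 2.82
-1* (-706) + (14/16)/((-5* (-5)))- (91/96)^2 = 705.14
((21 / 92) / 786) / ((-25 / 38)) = -133 / 301300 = -0.00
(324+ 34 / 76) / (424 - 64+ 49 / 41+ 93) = 505489 / 707636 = 0.71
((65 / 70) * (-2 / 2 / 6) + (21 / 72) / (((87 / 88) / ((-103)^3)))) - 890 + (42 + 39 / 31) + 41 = -73216076057 / 226548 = -323181.30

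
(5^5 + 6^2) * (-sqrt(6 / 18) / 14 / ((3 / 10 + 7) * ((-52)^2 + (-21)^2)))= -0.01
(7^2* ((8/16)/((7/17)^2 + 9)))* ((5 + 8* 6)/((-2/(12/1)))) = -42483/50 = -849.66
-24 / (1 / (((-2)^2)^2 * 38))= -14592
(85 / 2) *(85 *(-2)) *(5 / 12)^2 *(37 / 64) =-6683125 / 9216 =-725.17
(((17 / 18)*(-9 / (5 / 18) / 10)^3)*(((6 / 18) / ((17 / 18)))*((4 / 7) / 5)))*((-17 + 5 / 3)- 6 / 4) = 11927898 / 546875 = 21.81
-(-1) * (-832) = -832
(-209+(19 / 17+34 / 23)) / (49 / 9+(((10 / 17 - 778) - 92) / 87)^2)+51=259825274781 / 5298229423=49.04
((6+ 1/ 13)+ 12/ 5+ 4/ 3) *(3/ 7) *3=5739/ 455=12.61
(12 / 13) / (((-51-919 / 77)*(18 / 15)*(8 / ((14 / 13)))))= -2695 / 1637948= -0.00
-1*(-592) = 592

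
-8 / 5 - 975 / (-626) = -133 / 3130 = -0.04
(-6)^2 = 36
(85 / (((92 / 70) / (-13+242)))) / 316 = 681275 / 14536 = 46.87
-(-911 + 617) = 294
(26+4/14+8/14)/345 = 188/2415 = 0.08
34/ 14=17/ 7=2.43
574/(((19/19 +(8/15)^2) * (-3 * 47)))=-43050/13583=-3.17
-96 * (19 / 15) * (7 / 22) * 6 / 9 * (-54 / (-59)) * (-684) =52399872 / 3245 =16147.88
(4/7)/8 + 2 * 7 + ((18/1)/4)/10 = 2033/140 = 14.52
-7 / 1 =-7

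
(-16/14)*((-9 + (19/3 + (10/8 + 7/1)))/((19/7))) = -134/57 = -2.35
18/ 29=0.62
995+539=1534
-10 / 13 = -0.77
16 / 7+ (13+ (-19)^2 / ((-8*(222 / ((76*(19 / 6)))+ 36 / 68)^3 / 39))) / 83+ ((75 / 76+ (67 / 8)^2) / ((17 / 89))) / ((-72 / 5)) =-30.35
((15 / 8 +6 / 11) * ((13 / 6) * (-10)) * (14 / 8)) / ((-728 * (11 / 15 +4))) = 0.03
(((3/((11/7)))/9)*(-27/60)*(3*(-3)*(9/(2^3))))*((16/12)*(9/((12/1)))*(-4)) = -1701/440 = -3.87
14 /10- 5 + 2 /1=-8 /5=-1.60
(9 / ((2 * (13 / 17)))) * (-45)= -6885 / 26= -264.81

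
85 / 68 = 1.25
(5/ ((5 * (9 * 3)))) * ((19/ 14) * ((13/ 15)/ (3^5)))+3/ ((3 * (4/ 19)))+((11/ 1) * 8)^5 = 14542286258813849/ 2755620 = 5277319172.75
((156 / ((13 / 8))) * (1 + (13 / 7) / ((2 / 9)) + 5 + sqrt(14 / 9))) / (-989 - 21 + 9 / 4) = -38592 / 28217 - 128 * sqrt(14) / 4031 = -1.49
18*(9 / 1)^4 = 118098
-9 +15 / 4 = -5.25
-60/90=-2/3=-0.67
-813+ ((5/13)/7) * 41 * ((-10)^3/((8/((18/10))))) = -120108/91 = -1319.87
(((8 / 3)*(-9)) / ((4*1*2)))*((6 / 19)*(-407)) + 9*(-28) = 2538 / 19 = 133.58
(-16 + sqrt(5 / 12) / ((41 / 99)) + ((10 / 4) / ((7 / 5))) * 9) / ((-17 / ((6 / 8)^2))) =-297 * sqrt(15) / 22304 - 9 / 3808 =-0.05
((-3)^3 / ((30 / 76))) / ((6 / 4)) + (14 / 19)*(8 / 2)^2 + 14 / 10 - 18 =-4789 / 95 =-50.41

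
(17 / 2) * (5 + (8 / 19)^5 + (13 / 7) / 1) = 1012198088 / 17332693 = 58.40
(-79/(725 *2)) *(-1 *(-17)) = -1343/1450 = -0.93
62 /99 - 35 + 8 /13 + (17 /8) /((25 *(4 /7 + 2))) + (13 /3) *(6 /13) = -1814687 /57200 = -31.73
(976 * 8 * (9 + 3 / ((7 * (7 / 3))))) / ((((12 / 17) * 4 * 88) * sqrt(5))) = 31110 * sqrt(5) / 539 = 129.06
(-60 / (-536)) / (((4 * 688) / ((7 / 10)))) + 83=61215509 / 737536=83.00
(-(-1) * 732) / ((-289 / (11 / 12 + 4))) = -3599 / 289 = -12.45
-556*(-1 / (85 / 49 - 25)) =-6811 / 285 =-23.90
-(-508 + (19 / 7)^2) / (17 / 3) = 4329 / 49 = 88.35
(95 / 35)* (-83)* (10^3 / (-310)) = 157700 / 217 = 726.73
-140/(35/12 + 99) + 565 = 689315/1223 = 563.63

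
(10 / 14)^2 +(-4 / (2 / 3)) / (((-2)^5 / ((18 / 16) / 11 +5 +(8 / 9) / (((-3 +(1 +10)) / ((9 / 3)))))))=105515 / 68992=1.53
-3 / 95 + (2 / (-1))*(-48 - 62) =20897 / 95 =219.97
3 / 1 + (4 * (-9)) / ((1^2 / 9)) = -321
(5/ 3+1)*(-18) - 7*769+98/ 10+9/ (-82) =-2222737/ 410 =-5421.31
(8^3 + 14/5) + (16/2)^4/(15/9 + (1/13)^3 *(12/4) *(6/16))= 1306142058/439535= 2971.65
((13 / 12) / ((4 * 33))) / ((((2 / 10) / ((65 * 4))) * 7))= 4225 / 2772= 1.52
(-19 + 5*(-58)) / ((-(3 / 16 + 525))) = 1648 / 2801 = 0.59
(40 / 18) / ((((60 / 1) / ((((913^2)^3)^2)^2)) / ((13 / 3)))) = 1462992208275138417535500998051177617806408554298616118471207762691857293 / 81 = 18061632200927634784388900000000000000000000000000000000000000000000000.00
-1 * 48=-48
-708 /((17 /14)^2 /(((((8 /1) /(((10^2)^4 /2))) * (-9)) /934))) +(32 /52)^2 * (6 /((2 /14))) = 283422313191633 /17819333593750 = 15.91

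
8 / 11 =0.73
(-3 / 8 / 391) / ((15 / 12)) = -3 / 3910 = -0.00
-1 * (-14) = 14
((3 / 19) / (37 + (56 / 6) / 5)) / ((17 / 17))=45 / 11077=0.00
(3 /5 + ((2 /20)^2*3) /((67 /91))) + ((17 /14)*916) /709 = 2.21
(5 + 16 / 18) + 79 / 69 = 7.03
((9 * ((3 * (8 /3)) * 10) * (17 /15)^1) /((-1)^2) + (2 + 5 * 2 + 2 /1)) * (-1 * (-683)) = 566890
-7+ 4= -3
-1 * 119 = -119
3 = 3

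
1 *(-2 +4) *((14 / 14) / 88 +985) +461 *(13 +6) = 472077 / 44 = 10729.02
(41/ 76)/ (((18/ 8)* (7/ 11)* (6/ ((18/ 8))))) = 451/ 3192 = 0.14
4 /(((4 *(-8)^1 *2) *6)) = -1 /96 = -0.01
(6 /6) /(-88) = -1 /88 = -0.01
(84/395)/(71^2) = 84/1991195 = 0.00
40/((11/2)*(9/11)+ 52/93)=7440/941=7.91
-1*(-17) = 17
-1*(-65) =65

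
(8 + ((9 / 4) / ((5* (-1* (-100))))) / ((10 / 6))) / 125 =80027 / 1250000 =0.06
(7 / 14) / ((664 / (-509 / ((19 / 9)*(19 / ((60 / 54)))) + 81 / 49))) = -220169 / 23490992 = -0.01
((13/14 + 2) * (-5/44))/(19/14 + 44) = -41/5588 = -0.01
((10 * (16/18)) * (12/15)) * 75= 1600/3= 533.33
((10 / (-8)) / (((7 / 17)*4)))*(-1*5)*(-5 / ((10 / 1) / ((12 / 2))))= -11.38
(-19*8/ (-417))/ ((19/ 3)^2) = 0.01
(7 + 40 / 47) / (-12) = -123 / 188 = -0.65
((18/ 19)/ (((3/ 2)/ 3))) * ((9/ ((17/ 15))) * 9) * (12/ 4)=131220/ 323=406.25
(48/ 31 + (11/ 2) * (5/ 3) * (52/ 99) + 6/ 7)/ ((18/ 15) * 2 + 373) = 211520/ 10997343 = 0.02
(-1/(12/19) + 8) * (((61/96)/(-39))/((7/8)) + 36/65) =96437/28080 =3.43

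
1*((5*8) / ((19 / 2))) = 80 / 19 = 4.21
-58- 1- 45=-104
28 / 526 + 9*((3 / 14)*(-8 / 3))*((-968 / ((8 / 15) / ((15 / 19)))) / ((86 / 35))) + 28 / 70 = 3222565682 / 1074355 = 2999.54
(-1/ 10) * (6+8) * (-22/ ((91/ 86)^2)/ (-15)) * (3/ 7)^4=-4393224/ 71009575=-0.06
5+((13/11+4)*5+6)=406/11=36.91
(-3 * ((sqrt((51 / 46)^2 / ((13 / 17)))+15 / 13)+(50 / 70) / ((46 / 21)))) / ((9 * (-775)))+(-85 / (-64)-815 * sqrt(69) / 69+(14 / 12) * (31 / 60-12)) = -815 * sqrt(69) / 69-322164179 / 26694720+17 * sqrt(221) / 463450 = -110.18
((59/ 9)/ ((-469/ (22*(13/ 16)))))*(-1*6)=8437/ 5628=1.50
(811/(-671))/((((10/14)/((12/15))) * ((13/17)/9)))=-3474324/218075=-15.93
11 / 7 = 1.57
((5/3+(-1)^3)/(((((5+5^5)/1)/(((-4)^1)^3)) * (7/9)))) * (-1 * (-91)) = -2496/1565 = -1.59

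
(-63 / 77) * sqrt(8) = -18 * sqrt(2) / 11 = -2.31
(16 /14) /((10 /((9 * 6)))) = 216 /35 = 6.17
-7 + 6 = -1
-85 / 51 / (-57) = 0.03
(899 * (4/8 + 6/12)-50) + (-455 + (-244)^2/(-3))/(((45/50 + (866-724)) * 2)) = 777.97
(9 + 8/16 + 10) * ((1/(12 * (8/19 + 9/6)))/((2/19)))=4693/584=8.04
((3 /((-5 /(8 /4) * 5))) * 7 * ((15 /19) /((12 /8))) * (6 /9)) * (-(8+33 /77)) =472 /95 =4.97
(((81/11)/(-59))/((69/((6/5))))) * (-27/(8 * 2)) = 2187/597080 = 0.00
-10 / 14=-5 / 7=-0.71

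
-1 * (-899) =899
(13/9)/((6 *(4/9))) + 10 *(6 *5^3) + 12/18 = 7501.21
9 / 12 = 3 / 4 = 0.75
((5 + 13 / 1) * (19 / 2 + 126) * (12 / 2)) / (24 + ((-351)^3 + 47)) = -7317 / 21621740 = -0.00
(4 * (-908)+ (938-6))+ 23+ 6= -2671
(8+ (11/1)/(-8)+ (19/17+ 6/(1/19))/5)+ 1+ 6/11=233331/7480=31.19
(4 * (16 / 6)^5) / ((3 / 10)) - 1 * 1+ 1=1310720 / 729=1797.97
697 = 697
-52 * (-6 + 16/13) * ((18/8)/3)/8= 23.25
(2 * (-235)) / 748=-235 / 374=-0.63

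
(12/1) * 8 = 96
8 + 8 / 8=9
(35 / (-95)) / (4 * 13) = -7 / 988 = -0.01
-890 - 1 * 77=-967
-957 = -957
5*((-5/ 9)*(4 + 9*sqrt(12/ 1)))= -50*sqrt(3) - 100/ 9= -97.71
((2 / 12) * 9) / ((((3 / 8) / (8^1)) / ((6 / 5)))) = 192 / 5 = 38.40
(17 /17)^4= 1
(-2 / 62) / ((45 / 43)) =-43 / 1395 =-0.03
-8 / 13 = -0.62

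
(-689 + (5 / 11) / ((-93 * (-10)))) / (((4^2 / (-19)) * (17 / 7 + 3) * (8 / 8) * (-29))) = -9867851 / 1898688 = -5.20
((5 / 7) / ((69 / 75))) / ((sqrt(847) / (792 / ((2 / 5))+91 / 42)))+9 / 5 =9 / 5+212375 *sqrt(7) / 10626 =54.68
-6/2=-3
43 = 43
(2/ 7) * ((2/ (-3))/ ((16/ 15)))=-5/ 28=-0.18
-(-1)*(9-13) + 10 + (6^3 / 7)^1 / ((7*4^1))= 348 / 49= 7.10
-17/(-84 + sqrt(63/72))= 34*sqrt(14)/56441 + 1632/8063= 0.20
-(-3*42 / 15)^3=592.70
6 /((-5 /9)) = -54 /5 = -10.80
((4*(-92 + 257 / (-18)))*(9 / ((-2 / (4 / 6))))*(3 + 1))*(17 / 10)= 8672.27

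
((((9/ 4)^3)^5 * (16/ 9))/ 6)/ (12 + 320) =7625597484987/ 44560285696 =171.13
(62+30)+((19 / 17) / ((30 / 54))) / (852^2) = 630729939 / 6855760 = 92.00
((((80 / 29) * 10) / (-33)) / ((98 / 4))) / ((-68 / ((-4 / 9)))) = -1600 / 7174629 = -0.00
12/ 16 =3/ 4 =0.75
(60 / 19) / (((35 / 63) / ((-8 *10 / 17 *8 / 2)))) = -34560 / 323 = -107.00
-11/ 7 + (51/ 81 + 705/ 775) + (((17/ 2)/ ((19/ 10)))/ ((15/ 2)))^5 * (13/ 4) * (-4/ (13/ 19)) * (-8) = 393275791771/ 34359783255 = 11.45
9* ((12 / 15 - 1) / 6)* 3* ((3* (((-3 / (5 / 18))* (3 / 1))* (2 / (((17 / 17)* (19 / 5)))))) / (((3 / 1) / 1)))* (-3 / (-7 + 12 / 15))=4374 / 589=7.43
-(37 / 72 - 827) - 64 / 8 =58931 / 72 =818.49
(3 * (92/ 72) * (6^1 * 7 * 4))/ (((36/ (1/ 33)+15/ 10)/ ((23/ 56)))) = 529/ 2379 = 0.22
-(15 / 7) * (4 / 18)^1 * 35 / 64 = -25 / 96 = -0.26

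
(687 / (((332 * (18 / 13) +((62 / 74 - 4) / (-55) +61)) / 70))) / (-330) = -3855215 / 13776436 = -0.28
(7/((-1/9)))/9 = -7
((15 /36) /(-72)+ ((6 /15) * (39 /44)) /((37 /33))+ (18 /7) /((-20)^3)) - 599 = -8373276833 /13986000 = -598.69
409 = 409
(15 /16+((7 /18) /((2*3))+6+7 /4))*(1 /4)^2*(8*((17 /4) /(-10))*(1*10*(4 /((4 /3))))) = -64277 /1152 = -55.80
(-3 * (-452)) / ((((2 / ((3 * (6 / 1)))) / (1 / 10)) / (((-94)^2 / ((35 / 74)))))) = 22799303.59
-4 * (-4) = 16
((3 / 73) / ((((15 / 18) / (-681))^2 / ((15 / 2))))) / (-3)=-25043094 / 365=-68611.22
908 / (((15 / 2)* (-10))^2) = 908 / 5625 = 0.16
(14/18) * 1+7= 7.78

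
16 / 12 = 4 / 3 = 1.33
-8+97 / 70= -463 / 70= -6.61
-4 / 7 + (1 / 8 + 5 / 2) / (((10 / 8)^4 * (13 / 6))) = -4276 / 56875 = -0.08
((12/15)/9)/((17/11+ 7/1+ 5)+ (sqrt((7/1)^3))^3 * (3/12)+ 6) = -30272/43938421623+ 4648336 * sqrt(7)/219692108115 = 0.00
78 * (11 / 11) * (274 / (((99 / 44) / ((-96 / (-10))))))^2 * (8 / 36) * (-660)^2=10319259063637.33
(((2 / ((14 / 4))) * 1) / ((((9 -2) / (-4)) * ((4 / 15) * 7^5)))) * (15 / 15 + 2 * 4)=-540 / 823543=-0.00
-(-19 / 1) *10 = 190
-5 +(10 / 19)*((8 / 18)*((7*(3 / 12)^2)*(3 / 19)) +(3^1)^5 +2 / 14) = 1864715 / 15162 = 122.99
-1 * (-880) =880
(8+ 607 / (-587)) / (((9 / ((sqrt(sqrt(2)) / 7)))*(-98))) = -1363*2^(1 / 4) / 1208046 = -0.00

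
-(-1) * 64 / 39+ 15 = 649 / 39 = 16.64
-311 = -311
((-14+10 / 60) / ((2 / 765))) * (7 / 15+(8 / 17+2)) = -62167 / 4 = -15541.75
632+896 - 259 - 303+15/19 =18369/19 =966.79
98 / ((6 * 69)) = 49 / 207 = 0.24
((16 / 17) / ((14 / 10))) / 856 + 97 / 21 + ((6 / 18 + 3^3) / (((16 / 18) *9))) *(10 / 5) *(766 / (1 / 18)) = 3599209855 / 38199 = 94222.62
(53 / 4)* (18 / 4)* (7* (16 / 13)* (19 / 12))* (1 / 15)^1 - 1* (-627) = 88559 / 130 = 681.22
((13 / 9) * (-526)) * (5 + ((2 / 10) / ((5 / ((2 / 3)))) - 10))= 2550574 / 675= 3778.63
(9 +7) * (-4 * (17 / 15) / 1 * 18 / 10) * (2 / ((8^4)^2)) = -0.00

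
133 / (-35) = -3.80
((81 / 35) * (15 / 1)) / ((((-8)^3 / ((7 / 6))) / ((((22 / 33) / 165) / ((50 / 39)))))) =-351 / 1408000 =-0.00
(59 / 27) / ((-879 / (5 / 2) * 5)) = -59 / 47466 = -0.00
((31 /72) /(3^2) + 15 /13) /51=0.02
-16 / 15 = -1.07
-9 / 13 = -0.69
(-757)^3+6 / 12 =-867596185 / 2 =-433798092.50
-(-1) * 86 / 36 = 43 / 18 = 2.39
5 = 5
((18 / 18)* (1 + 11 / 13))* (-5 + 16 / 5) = -216 / 65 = -3.32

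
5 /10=1 /2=0.50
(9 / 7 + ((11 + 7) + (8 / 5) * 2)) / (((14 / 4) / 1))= 1574 / 245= 6.42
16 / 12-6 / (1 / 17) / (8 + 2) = -133 / 15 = -8.87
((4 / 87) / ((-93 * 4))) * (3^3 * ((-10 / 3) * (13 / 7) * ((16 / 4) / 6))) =260 / 18879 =0.01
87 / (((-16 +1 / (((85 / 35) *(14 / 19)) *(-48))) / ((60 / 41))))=-8519040 / 1071371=-7.95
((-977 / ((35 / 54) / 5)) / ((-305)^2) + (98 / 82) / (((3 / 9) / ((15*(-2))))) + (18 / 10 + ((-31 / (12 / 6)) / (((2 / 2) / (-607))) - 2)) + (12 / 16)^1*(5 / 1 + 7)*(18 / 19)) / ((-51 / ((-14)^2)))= -35776.47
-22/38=-11/19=-0.58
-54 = -54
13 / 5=2.60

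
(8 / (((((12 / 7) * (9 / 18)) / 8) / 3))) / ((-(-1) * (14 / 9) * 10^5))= 9 / 6250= 0.00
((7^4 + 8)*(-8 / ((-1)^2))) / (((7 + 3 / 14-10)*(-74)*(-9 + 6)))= 44968 / 1443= 31.16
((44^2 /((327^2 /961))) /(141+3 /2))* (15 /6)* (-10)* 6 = -18.32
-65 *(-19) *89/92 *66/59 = 3627195/2714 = 1336.48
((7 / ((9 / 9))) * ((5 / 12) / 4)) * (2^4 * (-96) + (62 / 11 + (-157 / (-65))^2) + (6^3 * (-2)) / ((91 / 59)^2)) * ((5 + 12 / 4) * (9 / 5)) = -11655947517 / 650650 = -17914.31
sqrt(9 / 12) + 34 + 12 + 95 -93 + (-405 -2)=-359 + sqrt(3) / 2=-358.13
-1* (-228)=228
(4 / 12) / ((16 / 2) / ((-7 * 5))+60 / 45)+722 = 83787 / 116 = 722.30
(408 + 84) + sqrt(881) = sqrt(881) + 492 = 521.68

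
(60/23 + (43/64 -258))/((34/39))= -14622933/50048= -292.18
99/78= 33/26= 1.27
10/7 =1.43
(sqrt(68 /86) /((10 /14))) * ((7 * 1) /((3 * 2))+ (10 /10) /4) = 119 * sqrt(1462) /2580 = 1.76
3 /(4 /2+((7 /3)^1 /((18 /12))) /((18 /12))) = 81 /82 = 0.99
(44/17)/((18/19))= 418/153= 2.73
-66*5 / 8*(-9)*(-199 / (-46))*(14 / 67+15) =301129785 / 12328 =24426.49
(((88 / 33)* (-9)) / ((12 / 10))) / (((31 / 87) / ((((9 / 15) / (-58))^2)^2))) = -243 / 378029500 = -0.00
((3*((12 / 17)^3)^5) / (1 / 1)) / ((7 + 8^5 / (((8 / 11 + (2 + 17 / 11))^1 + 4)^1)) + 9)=262882305616379904 / 64745147002100523421867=0.00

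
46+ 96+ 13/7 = 143.86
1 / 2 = 0.50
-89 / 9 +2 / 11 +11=128 / 99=1.29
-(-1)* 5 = 5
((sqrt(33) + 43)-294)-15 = -266 + sqrt(33) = -260.26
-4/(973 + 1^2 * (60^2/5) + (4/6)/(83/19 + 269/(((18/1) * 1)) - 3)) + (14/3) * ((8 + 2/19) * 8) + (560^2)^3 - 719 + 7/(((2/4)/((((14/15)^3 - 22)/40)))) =7472042515956592358084848319/242276433750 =30840979455999576.18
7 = 7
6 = 6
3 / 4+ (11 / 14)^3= 3389 / 2744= 1.24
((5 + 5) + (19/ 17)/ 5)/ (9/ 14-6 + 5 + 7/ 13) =56.38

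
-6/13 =-0.46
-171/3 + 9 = -48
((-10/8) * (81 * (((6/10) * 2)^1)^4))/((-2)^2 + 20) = -2187/250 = -8.75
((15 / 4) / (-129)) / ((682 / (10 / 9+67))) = -3065 / 1055736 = -0.00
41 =41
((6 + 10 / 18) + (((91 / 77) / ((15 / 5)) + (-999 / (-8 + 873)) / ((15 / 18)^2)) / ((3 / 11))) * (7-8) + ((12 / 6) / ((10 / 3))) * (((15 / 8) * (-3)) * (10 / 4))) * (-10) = -8630617 / 311400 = -27.72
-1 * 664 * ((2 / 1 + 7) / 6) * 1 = -996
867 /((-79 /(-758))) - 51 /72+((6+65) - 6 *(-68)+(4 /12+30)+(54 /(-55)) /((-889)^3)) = 8827.44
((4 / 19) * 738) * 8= 23616 / 19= 1242.95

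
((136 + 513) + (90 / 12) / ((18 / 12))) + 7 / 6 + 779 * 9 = 45997 / 6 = 7666.17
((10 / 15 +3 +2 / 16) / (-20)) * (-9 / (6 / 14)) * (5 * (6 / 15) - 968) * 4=-15383.55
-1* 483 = -483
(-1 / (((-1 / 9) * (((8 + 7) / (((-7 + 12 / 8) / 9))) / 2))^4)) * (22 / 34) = -161051 / 860625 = -0.19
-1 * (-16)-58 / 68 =515 / 34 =15.15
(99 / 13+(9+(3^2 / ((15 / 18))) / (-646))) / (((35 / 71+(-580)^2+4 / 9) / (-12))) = -2672213652 / 4513089378005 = -0.00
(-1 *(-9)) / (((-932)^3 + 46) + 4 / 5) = -45 / 4047787606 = -0.00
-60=-60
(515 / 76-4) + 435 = 33271 / 76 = 437.78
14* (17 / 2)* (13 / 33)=1547 / 33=46.88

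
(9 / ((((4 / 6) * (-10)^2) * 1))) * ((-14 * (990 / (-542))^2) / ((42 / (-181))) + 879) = 1071060489 / 7344100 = 145.84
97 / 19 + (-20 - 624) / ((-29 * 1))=27.31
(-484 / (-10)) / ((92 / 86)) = 45.24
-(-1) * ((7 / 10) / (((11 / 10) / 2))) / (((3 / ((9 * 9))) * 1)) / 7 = 54 / 11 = 4.91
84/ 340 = 21/ 85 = 0.25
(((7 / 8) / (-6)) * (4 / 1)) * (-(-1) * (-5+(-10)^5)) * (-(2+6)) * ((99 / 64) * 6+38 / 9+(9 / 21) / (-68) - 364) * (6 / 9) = 400434454055 / 3672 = 109050777.25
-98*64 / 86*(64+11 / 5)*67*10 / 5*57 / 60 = -660697184 / 1075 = -614602.03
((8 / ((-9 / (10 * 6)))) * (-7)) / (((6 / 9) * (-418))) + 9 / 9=-71 / 209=-0.34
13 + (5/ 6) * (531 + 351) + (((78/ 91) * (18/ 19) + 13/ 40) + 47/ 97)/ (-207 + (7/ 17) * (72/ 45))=1353989278295/ 1810165112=747.99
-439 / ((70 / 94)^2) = -969751 / 1225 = -791.63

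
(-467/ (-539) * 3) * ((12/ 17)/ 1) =16812/ 9163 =1.83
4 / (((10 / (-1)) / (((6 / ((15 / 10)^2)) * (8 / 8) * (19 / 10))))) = -152 / 75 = -2.03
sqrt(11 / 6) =sqrt(66) / 6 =1.35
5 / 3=1.67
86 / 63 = 1.37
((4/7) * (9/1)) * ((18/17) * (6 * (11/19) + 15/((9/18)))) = 412128/2261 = 182.28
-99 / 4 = -24.75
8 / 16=1 / 2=0.50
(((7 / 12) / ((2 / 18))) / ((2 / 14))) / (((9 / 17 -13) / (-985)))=2461515 / 848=2902.73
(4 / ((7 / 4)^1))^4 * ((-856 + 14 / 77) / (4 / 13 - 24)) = 2005106688 / 2033647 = 985.97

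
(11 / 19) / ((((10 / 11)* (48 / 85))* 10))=2057 / 18240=0.11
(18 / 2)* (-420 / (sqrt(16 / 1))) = -945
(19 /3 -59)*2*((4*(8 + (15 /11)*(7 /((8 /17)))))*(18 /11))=-2359572 /121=-19500.60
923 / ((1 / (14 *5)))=64610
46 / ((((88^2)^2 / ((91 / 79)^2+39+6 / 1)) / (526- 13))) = 1705698837 / 93567468544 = 0.02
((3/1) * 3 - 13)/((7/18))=-72/7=-10.29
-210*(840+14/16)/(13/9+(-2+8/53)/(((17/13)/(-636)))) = -108069255/551252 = -196.04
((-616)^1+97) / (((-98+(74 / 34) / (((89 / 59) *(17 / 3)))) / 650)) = 667459950 / 193393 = 3451.31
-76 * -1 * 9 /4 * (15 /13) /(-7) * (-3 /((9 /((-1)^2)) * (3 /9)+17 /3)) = 23085 /2366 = 9.76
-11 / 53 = -0.21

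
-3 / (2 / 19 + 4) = -0.73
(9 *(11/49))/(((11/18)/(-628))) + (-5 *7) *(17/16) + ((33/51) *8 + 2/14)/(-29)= -816937879/386512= -2113.62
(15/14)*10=75/7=10.71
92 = 92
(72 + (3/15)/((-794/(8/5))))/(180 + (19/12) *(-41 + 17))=0.51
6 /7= 0.86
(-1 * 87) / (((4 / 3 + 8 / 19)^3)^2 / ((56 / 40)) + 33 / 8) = -167092290997128 / 47922479314519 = -3.49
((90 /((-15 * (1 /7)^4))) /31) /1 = -14406 /31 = -464.71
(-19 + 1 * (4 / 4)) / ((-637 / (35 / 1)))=90 / 91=0.99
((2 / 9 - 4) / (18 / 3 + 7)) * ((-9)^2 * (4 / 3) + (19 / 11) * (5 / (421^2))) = -7159121702 / 228109167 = -31.38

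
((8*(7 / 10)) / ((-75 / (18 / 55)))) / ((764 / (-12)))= 504 / 1313125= 0.00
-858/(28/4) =-858/7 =-122.57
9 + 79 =88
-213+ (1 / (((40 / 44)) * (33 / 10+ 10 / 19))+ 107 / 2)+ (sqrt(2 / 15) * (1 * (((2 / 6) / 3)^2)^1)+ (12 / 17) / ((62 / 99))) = -121134189 / 766258+ sqrt(30) / 1215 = -158.08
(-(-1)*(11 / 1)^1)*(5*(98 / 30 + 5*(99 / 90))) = 482.17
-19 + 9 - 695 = -705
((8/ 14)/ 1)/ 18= 2/ 63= 0.03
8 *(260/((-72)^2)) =65/162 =0.40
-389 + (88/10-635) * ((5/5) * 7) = -23862/5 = -4772.40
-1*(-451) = 451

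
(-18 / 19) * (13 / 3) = -78 / 19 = -4.11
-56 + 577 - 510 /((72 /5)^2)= 448019 /864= 518.54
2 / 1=2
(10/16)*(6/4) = 15/16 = 0.94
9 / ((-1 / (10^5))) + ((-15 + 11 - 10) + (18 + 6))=-899990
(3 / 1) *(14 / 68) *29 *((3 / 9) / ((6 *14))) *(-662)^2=3177269 / 102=31149.70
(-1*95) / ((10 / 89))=-1691 / 2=-845.50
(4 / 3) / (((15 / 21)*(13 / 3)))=28 / 65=0.43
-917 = -917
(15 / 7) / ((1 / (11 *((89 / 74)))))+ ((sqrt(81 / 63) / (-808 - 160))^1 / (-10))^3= 27 *sqrt(7) / 44444922368000+ 14685 / 518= 28.35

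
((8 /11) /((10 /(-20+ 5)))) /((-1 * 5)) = 12 /55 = 0.22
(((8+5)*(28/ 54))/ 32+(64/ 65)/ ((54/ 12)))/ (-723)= -12059/ 20301840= -0.00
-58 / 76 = -29 / 38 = -0.76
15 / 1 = 15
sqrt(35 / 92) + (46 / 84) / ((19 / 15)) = 115 / 266 + sqrt(805) / 46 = 1.05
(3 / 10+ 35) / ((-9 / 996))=-3906.53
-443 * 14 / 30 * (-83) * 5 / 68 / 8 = 157.71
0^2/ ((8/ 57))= 0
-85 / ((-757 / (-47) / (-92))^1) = 367540 / 757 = 485.52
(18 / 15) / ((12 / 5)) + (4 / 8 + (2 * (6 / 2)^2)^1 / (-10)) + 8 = 36 / 5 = 7.20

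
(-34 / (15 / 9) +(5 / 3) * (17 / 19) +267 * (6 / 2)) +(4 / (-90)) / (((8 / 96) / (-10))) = 224416 / 285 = 787.42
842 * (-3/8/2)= -1263/8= -157.88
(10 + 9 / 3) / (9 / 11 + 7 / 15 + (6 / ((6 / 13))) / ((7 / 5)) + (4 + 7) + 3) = 1155 / 2183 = 0.53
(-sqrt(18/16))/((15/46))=-23 * sqrt(2)/10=-3.25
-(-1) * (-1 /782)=-1 /782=-0.00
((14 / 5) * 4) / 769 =56 / 3845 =0.01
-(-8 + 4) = 4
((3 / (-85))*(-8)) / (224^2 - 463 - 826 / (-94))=0.00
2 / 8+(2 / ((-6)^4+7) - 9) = -45597 / 5212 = -8.75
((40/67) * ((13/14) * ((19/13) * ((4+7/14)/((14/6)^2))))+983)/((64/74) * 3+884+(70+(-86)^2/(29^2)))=703421971421/690349377886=1.02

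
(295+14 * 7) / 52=393 / 52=7.56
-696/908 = -0.77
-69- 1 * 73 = -142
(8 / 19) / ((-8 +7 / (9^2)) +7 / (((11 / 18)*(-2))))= -3564 / 115463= -0.03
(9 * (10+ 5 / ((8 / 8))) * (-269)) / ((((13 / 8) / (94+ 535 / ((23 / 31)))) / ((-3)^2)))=-49017405960 / 299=-163937812.58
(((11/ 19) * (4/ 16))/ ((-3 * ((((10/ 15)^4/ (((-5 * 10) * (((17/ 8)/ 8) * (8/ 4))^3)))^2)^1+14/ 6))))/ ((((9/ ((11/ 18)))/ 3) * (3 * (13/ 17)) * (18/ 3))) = -279286759310625/ 912991027609930672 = -0.00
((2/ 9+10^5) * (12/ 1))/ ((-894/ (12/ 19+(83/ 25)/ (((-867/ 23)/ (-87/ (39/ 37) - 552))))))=-544646612523116/ 7179345225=-75862.99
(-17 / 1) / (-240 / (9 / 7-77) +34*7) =-901 / 12782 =-0.07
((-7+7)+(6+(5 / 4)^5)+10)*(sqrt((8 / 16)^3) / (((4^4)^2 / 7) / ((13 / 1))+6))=1775319*sqrt(2) / 270671872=0.01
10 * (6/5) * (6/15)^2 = 48/25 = 1.92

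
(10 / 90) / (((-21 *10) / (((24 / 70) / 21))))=-2 / 231525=-0.00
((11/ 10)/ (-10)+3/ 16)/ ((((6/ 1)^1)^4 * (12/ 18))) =31/ 345600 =0.00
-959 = -959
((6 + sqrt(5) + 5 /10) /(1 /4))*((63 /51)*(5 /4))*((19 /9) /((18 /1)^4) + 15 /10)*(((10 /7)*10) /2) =177149375*sqrt(5) /2676888 + 2302941875 /5353776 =578.13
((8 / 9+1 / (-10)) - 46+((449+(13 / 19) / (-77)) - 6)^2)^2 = 1428375030396685054001464441 / 37107553594904100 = 38492837495.84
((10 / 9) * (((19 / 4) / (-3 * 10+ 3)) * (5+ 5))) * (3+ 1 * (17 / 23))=-40850 / 5589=-7.31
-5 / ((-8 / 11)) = 55 / 8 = 6.88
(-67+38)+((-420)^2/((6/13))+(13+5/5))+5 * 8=382225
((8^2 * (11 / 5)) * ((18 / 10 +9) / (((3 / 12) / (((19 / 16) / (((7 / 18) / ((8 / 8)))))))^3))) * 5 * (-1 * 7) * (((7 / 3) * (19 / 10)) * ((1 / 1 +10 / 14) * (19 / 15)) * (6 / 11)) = -3119171623488 / 6125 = -509252509.96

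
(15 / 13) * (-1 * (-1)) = 15 / 13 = 1.15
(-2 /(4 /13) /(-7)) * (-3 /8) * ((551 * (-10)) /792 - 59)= 339547 /14784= 22.97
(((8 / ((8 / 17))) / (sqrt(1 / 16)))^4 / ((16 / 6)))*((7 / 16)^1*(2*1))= 7015764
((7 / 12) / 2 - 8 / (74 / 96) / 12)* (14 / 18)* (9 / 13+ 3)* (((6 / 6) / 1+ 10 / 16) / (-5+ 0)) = 0.53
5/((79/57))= 3.61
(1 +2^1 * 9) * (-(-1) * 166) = 3154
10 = 10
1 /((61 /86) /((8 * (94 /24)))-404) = -8084 /3265753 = -0.00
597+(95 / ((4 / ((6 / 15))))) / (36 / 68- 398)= 8067535 / 13514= 596.98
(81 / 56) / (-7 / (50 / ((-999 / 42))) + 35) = 0.04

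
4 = 4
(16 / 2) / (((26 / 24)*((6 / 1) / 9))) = 144 / 13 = 11.08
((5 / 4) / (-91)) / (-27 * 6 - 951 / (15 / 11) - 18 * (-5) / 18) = 25 / 1555008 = 0.00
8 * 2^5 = 256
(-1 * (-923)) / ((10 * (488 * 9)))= 923 / 43920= 0.02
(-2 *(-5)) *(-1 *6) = -60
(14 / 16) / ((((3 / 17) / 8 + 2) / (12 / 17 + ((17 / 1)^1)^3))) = 584731 / 275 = 2126.29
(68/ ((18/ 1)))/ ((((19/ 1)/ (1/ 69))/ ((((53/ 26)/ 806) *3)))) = 901/ 41209974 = 0.00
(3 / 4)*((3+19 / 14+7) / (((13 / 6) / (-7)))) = -27.52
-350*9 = -3150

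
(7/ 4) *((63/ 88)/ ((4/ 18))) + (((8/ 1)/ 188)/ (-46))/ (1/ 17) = 4278521/ 761024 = 5.62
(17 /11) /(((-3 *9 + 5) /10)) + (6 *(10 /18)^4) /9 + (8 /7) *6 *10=1132536005 /16671501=67.93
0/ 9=0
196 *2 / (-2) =-196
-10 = -10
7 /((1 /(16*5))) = 560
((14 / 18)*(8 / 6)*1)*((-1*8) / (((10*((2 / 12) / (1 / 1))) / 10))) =-448 / 9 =-49.78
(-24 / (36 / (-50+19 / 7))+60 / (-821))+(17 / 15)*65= 105.12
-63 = -63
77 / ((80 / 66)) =63.52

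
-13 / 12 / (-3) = 13 / 36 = 0.36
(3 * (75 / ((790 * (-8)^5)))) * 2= -45 / 2588672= -0.00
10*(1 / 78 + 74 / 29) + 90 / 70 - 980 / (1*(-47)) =17779718 / 372099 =47.78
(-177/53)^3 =-5545233/148877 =-37.25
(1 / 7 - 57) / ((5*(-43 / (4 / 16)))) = 199 / 3010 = 0.07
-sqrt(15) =-3.87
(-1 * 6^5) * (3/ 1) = -23328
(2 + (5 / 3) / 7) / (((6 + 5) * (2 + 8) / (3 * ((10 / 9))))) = 47 / 693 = 0.07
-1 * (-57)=57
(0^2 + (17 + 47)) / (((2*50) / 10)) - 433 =-426.60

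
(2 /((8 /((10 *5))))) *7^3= 8575 /2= 4287.50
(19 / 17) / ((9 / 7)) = 133 / 153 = 0.87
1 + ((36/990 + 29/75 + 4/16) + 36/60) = 7501/3300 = 2.27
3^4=81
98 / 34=49 / 17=2.88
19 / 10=1.90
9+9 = 18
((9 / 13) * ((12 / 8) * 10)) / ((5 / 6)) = 162 / 13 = 12.46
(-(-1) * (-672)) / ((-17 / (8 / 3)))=1792 / 17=105.41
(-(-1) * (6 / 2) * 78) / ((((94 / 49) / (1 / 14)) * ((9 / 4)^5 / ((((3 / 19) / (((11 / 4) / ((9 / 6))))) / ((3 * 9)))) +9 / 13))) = 1211392 / 2513595673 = 0.00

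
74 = 74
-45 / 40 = -9 / 8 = -1.12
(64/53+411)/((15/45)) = 65541/53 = 1236.62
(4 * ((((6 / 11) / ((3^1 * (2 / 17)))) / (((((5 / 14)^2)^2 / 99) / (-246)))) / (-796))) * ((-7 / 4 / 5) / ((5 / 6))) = -15181964784 / 3109375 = -4882.64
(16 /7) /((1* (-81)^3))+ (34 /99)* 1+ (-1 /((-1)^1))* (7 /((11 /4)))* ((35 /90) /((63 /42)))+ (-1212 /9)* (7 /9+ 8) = -48330543794 /40920957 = -1181.07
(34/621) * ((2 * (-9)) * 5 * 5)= -1700/69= -24.64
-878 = -878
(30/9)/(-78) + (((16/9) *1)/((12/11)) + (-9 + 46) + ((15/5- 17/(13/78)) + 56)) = -4.41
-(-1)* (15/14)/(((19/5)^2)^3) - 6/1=-3951619629/658642334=-6.00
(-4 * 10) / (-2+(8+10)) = -2.50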